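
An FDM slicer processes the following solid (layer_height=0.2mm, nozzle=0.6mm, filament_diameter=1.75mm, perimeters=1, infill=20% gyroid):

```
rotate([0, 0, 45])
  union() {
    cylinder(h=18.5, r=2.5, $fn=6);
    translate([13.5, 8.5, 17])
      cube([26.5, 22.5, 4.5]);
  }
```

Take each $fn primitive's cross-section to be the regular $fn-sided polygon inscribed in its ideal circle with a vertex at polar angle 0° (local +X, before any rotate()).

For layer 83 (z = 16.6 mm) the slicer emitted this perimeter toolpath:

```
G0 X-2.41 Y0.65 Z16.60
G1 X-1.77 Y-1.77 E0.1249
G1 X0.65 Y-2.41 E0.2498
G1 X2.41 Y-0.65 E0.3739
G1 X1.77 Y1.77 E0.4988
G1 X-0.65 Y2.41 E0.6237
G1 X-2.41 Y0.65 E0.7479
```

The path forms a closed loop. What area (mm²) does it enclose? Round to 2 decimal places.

16.22 mm²

Apply the shoelace formula to the sequence of (X, Y) vertices; enclosed area = 16.22 mm².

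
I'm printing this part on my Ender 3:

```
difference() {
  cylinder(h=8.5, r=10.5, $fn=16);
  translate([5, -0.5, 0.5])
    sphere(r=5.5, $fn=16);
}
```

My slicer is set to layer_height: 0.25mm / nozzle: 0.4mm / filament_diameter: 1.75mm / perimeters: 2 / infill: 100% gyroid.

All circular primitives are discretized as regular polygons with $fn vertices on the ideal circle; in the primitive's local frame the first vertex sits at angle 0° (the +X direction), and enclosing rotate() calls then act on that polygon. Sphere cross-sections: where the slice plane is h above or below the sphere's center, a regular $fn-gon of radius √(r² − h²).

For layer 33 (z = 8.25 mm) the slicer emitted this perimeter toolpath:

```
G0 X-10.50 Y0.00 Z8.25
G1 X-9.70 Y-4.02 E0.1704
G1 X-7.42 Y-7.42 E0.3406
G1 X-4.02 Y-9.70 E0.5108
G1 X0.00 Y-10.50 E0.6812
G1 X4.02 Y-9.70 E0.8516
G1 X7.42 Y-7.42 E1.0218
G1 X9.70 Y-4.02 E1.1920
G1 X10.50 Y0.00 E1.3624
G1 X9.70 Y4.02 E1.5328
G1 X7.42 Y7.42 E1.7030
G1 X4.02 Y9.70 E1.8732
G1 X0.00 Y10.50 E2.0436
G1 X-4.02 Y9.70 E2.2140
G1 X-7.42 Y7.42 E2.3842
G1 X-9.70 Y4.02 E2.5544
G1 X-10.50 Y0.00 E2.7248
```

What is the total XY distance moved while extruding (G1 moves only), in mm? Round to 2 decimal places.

65.54 mm

Sum the Euclidean lengths of each G1 segment: total = 65.54 mm.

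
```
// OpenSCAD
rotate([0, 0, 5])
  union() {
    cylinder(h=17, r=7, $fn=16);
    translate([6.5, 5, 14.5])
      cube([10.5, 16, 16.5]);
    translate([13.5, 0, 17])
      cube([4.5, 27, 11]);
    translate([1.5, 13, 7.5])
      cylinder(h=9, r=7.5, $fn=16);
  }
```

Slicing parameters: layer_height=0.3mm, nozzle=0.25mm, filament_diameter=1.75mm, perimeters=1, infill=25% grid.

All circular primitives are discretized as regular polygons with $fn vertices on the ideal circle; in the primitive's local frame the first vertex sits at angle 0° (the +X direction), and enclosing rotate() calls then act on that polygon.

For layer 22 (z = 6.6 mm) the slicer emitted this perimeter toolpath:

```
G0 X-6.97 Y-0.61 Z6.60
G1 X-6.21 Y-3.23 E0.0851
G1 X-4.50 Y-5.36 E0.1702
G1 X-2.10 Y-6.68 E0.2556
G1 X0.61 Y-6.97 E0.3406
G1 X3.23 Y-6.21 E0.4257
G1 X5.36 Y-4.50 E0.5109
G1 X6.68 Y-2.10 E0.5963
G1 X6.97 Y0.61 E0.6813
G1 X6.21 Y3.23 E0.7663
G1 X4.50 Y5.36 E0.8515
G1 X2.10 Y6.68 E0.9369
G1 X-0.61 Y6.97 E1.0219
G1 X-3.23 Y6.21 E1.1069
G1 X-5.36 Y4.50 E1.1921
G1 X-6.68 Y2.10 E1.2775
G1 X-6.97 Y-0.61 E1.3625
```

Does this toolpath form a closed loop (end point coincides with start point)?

Start point (G0): (-6.97, -0.61). End point (last G1): the path returns to the start — closed.

yes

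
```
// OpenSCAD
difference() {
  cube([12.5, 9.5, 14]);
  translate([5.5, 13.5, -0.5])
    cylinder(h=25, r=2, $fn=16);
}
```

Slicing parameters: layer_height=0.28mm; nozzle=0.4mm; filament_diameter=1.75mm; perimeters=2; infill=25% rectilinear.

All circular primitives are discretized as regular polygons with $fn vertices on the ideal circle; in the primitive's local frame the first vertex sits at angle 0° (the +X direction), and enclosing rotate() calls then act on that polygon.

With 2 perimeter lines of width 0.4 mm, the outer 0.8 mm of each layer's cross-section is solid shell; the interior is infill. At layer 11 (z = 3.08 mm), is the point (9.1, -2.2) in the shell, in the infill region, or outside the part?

At z = 3.08 mm: the cube (footprint 12.5×9.5) is included at this height; the r=2 cylinder at (5.5, 13.5) gives a regular 16-gon of circumradius 2 (constant along its height); Taking the first minus the rest: starting from the 12.5×9.5 cube, the r=2 cylinder at (5.5, 13.5) misses the remaining region (no effect) — 1 connected region. Overall, the cross-section is a single solid region. The nearest boundary edge runs (12.50, 0.00)→(0.00, 0.00); distance from the point to it = 2.20 mm. The point is not inside any of the regions above, so it lies outside the cross-section (2.20 mm from the nearest boundary).

outside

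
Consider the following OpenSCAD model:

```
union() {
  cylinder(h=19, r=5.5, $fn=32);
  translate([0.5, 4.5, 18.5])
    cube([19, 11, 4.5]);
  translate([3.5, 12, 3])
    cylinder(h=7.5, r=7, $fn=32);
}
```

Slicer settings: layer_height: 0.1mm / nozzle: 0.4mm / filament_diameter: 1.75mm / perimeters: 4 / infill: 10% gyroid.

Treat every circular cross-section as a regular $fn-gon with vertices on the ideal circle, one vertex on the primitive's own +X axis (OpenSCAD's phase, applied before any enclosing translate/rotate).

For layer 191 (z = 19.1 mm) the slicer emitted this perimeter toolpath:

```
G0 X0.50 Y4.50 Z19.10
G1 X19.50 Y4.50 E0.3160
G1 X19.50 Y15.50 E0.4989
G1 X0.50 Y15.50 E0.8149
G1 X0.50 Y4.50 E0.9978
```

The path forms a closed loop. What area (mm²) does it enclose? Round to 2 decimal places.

209.00 mm²

Apply the shoelace formula to the sequence of (X, Y) vertices; enclosed area = 209.00 mm².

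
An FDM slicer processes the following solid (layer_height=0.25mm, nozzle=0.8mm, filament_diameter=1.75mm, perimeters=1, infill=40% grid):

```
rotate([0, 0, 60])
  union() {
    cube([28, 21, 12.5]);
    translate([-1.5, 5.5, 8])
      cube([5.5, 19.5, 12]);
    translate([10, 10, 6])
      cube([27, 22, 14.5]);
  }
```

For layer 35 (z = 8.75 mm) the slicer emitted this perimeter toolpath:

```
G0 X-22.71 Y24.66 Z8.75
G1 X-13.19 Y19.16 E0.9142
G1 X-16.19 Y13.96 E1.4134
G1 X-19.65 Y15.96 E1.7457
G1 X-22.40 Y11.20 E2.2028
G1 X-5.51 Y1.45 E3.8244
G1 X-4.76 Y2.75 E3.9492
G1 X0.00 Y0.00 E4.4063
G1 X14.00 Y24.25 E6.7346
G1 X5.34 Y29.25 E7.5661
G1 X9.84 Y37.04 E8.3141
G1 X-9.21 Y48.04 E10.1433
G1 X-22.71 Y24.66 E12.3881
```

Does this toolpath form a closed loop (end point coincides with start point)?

yes

Start point (G0): (-22.71, 24.66). End point (last G1): the path returns to the start — closed.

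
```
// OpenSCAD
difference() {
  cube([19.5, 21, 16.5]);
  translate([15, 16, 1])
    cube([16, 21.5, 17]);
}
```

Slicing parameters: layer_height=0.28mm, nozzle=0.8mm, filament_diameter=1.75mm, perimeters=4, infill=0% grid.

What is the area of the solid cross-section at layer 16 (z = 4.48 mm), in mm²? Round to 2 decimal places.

387.00 mm²

At z = 4.48 mm: the cube is present — its section is the full 19.5×21 rectangle (area 409.50 mm²); the cube at (15, 16) (footprint 16×21.5) is included at this height (area 344.00 mm²); Subtracting the remaining from the first: starting from the 19.5×21 cube (409.50 mm²), the 16×21.5 cube at (15, 16) partially overlaps it — only the 22.50 mm² overlap (of its 344.00 mm²) is removed, clipping the outline — area = 387.00 mm². Overall, the cross-section is a single solid region. Net area = 387.00 mm².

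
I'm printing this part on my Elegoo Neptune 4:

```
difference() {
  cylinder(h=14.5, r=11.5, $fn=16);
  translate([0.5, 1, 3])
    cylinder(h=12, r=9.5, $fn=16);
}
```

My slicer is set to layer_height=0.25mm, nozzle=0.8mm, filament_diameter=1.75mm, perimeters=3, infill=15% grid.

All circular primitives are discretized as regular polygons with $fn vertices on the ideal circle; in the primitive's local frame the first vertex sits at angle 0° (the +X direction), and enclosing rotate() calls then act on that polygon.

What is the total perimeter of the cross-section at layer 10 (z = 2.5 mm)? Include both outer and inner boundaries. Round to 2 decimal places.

71.79 mm

At z = 2.5 mm: the cylinder: section is a regular 16-gon, circumradius r=11.5 (perimeter = 2·16·11.500·sin(180°/16) = 71.79 mm); the cylinder at (0.5, 1) does not reach this height (z outside [3, 15]); Subtracting the remaining from the first: none of the subtracted shapes is present at this height, so the r=11.5 cylinder is unchanged — boundary = 71.79 mm. Overall, the cross-section is a single solid region. Total boundary length (outer) = 71.79 mm.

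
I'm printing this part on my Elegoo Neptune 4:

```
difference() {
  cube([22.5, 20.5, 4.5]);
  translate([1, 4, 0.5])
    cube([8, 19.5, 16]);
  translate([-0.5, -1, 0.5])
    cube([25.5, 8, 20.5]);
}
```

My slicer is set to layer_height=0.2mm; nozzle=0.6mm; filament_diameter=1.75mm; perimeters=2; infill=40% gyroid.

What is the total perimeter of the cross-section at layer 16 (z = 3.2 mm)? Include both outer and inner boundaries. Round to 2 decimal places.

83.00 mm

At z = 3.2 mm: the 22.5×20.5 cube contributes its full rectangle (perimeter 86.00 mm); the cube at (1, 4) (footprint 8×19.5) is included at this height (perimeter 55.00 mm); the cube at (-0.5, -1) (footprint 25.5×8) is included at this height (perimeter 67.00 mm); Subtracting the remaining from the first: starting from the 22.5×20.5 cube, the 8×19.5 cube at (1, 4) partially overlaps it — only the 132.00 mm² overlap (of its 156.00 mm²) is removed, clipping the outline; the 25.5×8 cube at (-0.5, -1) partially overlaps it — only the 133.50 mm² overlap (of its 204.00 mm²) is removed, clipping the outline — boundary = 83.00 mm. Overall, the cross-section has 2 separate islands. Total boundary length (outer) = 83.00 mm.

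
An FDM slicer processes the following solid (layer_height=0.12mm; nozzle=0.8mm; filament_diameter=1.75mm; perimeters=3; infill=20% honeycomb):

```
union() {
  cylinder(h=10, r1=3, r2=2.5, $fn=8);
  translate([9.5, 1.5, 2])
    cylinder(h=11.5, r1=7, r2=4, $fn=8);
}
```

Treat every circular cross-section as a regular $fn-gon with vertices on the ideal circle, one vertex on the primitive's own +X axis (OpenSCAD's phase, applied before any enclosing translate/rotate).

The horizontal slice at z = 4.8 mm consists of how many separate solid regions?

At z = 4.8 mm: the cone (r1=3→r2=2.5) has section circumradius 2.760 here — a regular 8-gon; the cone at (9.5, 1.5): at t=0.243 of its height the radius interpolates to r₁+(r₂−r₁)t = 6.270, giving a regular 8-gon of that circumradius; Taking the union: the 2 present regions are separate (no shared area or edge), so areas and boundary lengths simply add and each stays a separate island — 2 connected regions. The result has 2 disconnected regions.

2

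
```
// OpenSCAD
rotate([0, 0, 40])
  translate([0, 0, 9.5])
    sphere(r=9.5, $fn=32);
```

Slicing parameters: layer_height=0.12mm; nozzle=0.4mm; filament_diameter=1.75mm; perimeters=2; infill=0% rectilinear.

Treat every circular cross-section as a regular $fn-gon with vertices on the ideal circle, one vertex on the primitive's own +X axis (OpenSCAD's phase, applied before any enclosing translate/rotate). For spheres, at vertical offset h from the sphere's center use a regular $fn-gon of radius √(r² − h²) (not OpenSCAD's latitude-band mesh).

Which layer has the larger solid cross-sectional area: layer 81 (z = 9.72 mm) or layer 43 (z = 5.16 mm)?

Layer 81 (z = 9.72): the r=9.5 sphere slices to a regular 32-gon of circumradius 9.497 (√(r²−h²) with h=0.22 from center) (area = (32/2)·9.497²·sin(360°/32) = 281.56 mm²); (whole slice rotated 40° about Z — lengths, areas and connectivity unchanged). So its area = 281.56 mm². Layer 43 (z = 5.16): the r=9.5 sphere slices to a regular 32-gon of circumradius 8.451 (√(r²−h²) with h=4.34 from center) (area = (32/2)·8.451²·sin(360°/32) = 222.92 mm²); (whole slice rotated 40° about Z — lengths, areas and connectivity unchanged). So its area = 222.92 mm². Layer 81 is larger (281.56 vs 222.92 mm²).

layer 81 (z = 9.72 mm)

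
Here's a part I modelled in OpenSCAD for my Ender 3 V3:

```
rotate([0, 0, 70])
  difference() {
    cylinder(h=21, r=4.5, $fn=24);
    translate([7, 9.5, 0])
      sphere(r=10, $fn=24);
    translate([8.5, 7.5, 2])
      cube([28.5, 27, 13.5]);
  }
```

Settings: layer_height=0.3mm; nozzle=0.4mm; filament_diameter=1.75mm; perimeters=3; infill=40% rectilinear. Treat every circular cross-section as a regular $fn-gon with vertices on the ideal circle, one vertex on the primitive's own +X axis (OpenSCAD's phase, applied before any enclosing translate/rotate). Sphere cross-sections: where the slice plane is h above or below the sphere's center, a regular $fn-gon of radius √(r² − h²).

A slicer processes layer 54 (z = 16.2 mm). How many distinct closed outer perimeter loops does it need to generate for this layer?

At z = 16.2 mm: the cylinder: section is a regular 24-gon, circumradius r=4.5; the sphere at (7, 9.5) does not reach this height (|z−center|=16.200 > r=10); the cube at (8.5, 7.5) is not intersected at this z (z outside [2, 15.5]); Taking the first minus the rest: none of the subtracted shapes is present at this height, so the r=4.5 cylinder is unchanged — 1 connected region; (rotated 70° about Z; rotation is an isometry so areas/perimeters/island counts are preserved). The result has 1 disconnected region.

1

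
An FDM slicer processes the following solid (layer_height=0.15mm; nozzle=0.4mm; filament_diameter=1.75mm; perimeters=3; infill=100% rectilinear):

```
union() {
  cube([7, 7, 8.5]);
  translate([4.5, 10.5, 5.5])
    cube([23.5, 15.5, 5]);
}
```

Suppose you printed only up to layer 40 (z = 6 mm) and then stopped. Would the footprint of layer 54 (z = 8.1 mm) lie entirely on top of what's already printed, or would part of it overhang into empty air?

Compare the two slices. At z = 6: the 7×7 cube contributes its full rectangle (area 49.00 mm²); the cube at (4.5, 10.5) is present — its section is the full 23.5×15.5 rectangle (area 364.25 mm²); Taking the union: the 2 present regions are separate (no shared area or edge), so areas and boundary lengths simply add and each stays a separate island — area = 413.25 mm². At z = 8.1: the 7×7 cube contributes its full rectangle (area 49.00 mm²); the cube at (4.5, 10.5) is present — its section is the full 23.5×15.5 rectangle (area 364.25 mm²); Combining (union): the 2 present regions are separate (no shared area or edge), so areas and boundary lengths simply add and each stays a separate island — area = 413.25 mm². Checking containment: the cross-section at z = 8.1 is a subset of the cross-section at z = 6.

entirely on top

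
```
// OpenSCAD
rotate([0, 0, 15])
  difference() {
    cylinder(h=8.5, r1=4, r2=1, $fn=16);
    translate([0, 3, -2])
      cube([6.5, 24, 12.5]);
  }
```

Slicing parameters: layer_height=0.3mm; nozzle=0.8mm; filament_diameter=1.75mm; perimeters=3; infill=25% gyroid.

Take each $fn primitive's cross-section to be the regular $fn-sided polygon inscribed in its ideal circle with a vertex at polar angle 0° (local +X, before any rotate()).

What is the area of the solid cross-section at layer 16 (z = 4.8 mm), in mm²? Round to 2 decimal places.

At z = 4.8 mm: the cone: at t=0.565 of its height the radius interpolates to r₁+(r₂−r₁)t = 2.306, giving a regular 16-gon of that circumradius (area = (16/2)·2.306²·sin(360°/16) = 16.28 mm²); the cube at (0, 3) is present — its section is the full 6.5×24 rectangle (area 156.00 mm²); Subtracting the remaining from the first: starting from the cone (16.28 mm²), the 6.5×24 cube at (0, 3) misses the remaining region (no effect) — area = 16.28 mm²; (rotated 15° about Z; rotation is an isometry so areas/perimeters/island counts are preserved). Overall, the cross-section is a single solid region. Net area = 16.28 mm².

16.28 mm²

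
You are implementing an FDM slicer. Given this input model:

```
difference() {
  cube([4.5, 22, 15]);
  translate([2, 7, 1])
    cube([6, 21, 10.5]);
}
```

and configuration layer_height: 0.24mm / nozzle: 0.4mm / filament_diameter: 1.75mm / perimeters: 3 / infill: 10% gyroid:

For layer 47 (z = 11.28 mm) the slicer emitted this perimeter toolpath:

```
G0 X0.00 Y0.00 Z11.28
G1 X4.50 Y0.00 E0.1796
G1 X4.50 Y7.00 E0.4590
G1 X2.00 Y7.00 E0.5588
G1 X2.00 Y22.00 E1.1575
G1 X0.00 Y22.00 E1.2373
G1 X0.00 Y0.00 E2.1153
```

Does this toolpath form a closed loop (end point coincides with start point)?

yes

Start point (G0): (0.00, 0.00). End point (last G1): the path returns to the start — closed.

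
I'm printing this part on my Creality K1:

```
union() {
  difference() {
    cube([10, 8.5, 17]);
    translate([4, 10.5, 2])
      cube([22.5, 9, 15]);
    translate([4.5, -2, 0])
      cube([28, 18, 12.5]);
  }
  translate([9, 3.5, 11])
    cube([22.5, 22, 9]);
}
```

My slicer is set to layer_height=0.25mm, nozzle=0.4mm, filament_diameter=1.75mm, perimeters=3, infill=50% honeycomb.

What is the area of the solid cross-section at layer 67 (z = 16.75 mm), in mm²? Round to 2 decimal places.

At z = 16.75 mm: the cube is present — its section is the full 10×8.5 rectangle (area 85.00 mm²); the 22.5×9 cube at (4, 10.5) contributes its full rectangle (area 202.50 mm²); the cube at (4.5, -2) is absent (z outside [0, 12.5]); Subtracting the remaining from the first: starting from the 10×8.5 cube (85.00 mm²), the 22.5×9 cube at (4, 10.5) misses the remaining region (no effect) — area = 85.00 mm²; the 22.5×22 cube at (9, 3.5) contributes its full rectangle (area 495.00 mm²); Taking the union: the regions partially overlap — summed areas 580.00 mm² minus the doubly-counted overlap 5.00 mm² gives 575.00 mm² — area = 575.00 mm². Overall, the cross-section is a single solid region. Net area = 575.00 mm².

575.00 mm²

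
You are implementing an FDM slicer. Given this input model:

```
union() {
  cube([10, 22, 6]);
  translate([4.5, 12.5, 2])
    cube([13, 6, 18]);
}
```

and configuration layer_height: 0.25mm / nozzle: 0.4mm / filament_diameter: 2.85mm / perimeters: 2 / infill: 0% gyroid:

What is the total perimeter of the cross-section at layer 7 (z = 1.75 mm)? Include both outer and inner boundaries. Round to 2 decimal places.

At z = 1.75 mm: the 10×22 cube contributes its full rectangle (perimeter 64.00 mm); the cube at (4.5, 12.5) does not reach this height (z outside [2, 20]); Taking the union: only the 10×22 cube is present, so the union is just that shape — boundary = 64.00 mm. Overall, the cross-section is a single solid region. Total boundary length (outer) = 64.00 mm.

64.00 mm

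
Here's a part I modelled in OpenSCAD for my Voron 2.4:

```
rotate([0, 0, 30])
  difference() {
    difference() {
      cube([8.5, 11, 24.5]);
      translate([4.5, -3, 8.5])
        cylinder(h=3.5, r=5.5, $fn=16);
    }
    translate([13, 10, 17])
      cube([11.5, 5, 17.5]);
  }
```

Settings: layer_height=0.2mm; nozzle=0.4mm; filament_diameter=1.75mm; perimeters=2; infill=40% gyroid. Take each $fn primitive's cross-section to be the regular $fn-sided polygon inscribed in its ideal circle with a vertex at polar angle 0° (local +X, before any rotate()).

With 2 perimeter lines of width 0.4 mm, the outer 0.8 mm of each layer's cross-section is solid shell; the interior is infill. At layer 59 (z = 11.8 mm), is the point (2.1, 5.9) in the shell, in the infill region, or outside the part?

infill

At z = 11.8 mm: the cube is present — its section is the full 8.5×11 rectangle; the cylinder at (4.5, -3): section is a regular 16-gon, circumradius r=5.5; Taking the first minus the rest: starting from the 8.5×11 cube, the r=5.5 cylinder at (4.5, -3) partially overlaps it — only the 15.30 mm² overlap (of its 92.61 mm²) is removed, clipping the outline — 1 connected region; the cube at (13, 10) is absent (z outside [17, 34.5]); After the difference (first − rest): none of the subtracted shapes is present at this height, so that combined region is unchanged — 1 connected region; (rotated 30° about Z; rotation is an isometry so areas/perimeters/island counts are preserved). Overall, the cross-section is a single solid region. Undo the 30° rotation: the query point maps to (4.769, 4.060) in the un-rotated model frame. The nearest boundary edge runs (6.60, 2.08)→(4.50, 2.50); distance from the point to it = 1.58 mm. The point is inside the cross-section and 1.58 mm from the nearest boundary — more than the 0.8 mm shell width (2 × 0.4), so it's in the infill interior.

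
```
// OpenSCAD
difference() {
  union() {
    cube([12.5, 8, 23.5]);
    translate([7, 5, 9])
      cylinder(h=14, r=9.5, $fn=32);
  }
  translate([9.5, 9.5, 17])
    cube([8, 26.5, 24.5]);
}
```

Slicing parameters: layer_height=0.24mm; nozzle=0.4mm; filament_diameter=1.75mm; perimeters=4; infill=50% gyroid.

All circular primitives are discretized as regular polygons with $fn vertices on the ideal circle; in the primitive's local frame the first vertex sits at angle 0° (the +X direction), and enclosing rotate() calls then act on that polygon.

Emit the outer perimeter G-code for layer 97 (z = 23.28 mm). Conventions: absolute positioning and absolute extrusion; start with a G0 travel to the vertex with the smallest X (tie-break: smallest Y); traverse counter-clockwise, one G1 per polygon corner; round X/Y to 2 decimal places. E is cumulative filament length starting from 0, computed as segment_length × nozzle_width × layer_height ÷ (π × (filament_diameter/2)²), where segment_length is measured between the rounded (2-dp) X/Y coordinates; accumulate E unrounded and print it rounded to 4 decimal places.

G0 X0.00 Y0.00 Z23.28
G1 X12.50 Y0.00 E0.4989
G1 X12.50 Y8.00 E0.8182
G1 X0.00 Y8.00 E1.3171
G1 X0.00 Y0.00 E1.6364

At z = 23.28 mm: the cube is present — its section is the full 12.5×8 rectangle; the cylinder at (7, 5) is absent (z outside [9, 23]); Merging all regions: only the 12.5×8 cube is present, so the union is just that shape — 1 connected region; the cube at (9.5, 9.5) is present — its section is the full 8×26.5 rectangle; After the difference (first − rest): starting from the result so far, the 8×26.5 cube at (9.5, 9.5) misses the remaining region (no effect) — 1 connected region. The outline is a single polygon with 4 vertices. Extrusion per mm of travel: 0.4 × 0.24 / (π × 0.875²) = 0.039912. Accumulating E over each segment gives final E = 1.6364.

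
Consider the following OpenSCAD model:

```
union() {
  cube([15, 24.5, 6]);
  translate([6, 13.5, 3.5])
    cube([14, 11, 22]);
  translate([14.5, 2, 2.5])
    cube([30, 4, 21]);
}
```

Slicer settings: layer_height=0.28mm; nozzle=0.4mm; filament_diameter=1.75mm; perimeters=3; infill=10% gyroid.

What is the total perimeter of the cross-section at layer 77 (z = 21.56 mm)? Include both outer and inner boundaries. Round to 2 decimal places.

At z = 21.56 mm: the cube is not intersected at this z (z outside [0, 6]); the cube at (6, 13.5) is present — its section is the full 14×11 rectangle (perimeter 50.00 mm); the cube at (14.5, 2) is present — its section is the full 30×4 rectangle (perimeter 68.00 mm); Taking the union: the 2 present regions are separate (no shared area or edge), so areas and boundary lengths simply add and each stays a separate island — boundary = 118.00 mm. Overall, the cross-section has 2 separate islands. Total boundary length (outer) = 118.00 mm.

118.00 mm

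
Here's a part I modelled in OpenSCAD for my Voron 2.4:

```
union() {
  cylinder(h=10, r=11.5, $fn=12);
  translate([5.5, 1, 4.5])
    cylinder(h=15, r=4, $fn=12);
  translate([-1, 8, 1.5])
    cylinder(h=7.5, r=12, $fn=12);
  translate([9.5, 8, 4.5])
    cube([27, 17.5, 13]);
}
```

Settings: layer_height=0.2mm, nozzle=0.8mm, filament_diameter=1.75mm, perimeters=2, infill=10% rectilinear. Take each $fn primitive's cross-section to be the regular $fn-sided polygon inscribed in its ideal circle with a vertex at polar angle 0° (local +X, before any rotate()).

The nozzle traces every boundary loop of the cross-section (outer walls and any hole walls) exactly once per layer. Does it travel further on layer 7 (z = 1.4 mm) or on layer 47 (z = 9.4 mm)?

Layer 7 (z = 1.4): the r=11.5 cylinder contributes a regular 12-gon of circumradius 11.5 (perimeter = 2·12·11.500·sin(180°/12) = 71.43 mm); the cylinder at (5.5, 1) does not reach this height (z outside [4.5, 19.5]); the cylinder at (-1, 8) is absent (z outside [1.5, 9]); the cube at (9.5, 8) is not intersected at this z (z outside [4.5, 17.5]); Taking the union: only the r=11.5 cylinder is present, so the union is just that shape — boundary = 71.43 mm. So its perimeter = 71.43 mm. Layer 47 (z = 9.4): the cylinder: section is a regular 12-gon, circumradius r=11.5 (perimeter = 2·12·11.500·sin(180°/12) = 71.43 mm); the r=4 cylinder at (5.5, 1) gives a regular 12-gon of circumradius 4 (constant along its height) (perimeter = 2·12·4.000·sin(180°/12) = 24.85 mm); the cylinder at (-1, 8) does not reach this height (z outside [1.5, 9]); the 27×17.5 cube at (9.5, 8) contributes its full rectangle (perimeter 89.00 mm); Merging all regions: the regions partially overlap (shared area 48.00 mm²), so the edge portions inside another operand are dropped and the merged outline is re-measured after clipping — boundary = 160.43 mm. So its perimeter = 160.43 mm. Layer 47 is larger (160.43 vs 71.43 mm).

layer 47 (z = 9.4 mm)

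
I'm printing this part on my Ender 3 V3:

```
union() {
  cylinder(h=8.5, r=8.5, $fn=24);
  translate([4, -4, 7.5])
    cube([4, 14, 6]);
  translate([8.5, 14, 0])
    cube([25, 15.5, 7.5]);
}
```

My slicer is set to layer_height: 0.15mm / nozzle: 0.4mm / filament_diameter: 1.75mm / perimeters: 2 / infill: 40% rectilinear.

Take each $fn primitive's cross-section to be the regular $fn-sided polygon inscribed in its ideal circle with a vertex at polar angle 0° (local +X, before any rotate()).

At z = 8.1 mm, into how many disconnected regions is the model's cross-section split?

At z = 8.1 mm: the r=8.5 cylinder gives a regular 24-gon of circumradius 8.5 (constant along its height); the cube at (4, -4) is present — its section is the full 4×14 rectangle; the cube at (8.5, 14) does not reach this height (z outside [0, 7.5]); Combining (union): the regions partially overlap (shared area 38.43 mm²), so overlapping operands fuse into one piece — 1 connected region. The result has 1 disconnected region.

1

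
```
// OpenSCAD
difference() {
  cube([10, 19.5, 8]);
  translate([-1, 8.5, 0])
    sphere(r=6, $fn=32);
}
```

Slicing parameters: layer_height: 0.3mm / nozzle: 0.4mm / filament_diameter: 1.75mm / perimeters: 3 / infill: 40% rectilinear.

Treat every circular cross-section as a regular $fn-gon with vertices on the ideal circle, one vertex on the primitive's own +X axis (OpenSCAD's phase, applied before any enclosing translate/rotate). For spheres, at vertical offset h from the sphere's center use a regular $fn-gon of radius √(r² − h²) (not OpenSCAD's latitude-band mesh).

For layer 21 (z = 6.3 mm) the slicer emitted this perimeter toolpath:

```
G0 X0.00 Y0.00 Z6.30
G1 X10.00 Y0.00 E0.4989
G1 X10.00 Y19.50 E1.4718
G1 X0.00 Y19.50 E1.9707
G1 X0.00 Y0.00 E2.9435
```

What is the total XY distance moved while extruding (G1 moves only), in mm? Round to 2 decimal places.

59.00 mm

Sum the Euclidean lengths of each G1 segment: total = 59.00 mm.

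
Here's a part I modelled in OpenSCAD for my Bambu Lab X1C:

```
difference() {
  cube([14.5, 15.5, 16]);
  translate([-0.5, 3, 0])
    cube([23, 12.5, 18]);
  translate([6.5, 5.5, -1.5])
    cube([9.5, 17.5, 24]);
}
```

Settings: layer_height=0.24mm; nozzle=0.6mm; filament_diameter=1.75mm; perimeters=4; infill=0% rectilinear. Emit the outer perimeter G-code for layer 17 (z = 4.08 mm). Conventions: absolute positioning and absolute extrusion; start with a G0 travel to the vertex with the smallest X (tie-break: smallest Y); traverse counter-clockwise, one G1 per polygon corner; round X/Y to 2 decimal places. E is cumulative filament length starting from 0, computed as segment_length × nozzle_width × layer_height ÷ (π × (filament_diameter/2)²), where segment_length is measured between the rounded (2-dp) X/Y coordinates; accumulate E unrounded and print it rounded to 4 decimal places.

At z = 4.08 mm: the 14.5×15.5 cube contributes its full rectangle; the 23×12.5 cube at (-0.5, 3) contributes its full rectangle; the cube at (6.5, 5.5) (footprint 9.5×17.5) is included at this height; After the difference (first − rest): starting from the 14.5×15.5 cube, the 23×12.5 cube at (-0.5, 3) partially overlaps it — only the 181.25 mm² overlap (of its 287.50 mm²) is removed, clipping the outline; the 9.5×17.5 cube at (6.5, 5.5) misses the remaining region (no effect) — 1 connected region. The outline is a single polygon with 4 vertices. Extrusion per mm of travel: 0.6 × 0.24 / (π × 0.875²) = 0.059868. Accumulating E over each segment gives final E = 2.0954.

G0 X0.00 Y0.00 Z4.08
G1 X14.50 Y0.00 E0.8681
G1 X14.50 Y3.00 E1.0477
G1 X0.00 Y3.00 E1.9158
G1 X0.00 Y0.00 E2.0954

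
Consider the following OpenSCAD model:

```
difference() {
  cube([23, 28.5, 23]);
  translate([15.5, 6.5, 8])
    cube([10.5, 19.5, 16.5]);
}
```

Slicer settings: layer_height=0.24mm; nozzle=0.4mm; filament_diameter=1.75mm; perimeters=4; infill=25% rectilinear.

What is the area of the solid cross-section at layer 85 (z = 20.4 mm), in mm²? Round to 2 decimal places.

At z = 20.4 mm: the 23×28.5 cube contributes its full rectangle (area 655.50 mm²); the cube at (15.5, 6.5) is present — its section is the full 10.5×19.5 rectangle (area 204.75 mm²); Taking the first minus the rest: starting from the 23×28.5 cube (655.50 mm²), the 10.5×19.5 cube at (15.5, 6.5) partially overlaps it — only the 146.25 mm² overlap (of its 204.75 mm²) is removed, clipping the outline — area = 509.25 mm². Overall, the cross-section is a single solid region. Net area = 509.25 mm².

509.25 mm²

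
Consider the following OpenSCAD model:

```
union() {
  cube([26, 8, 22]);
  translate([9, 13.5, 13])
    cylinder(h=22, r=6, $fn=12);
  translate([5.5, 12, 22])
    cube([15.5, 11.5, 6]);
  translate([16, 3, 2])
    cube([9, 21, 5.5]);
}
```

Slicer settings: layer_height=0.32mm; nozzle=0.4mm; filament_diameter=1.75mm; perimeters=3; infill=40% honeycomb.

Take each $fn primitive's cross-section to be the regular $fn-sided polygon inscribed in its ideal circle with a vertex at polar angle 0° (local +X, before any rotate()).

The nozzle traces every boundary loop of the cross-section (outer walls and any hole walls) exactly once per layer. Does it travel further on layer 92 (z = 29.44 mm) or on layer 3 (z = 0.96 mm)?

layer 3 (z = 0.96 mm)

Layer 92 (z = 29.44): the cube is absent (z outside [0, 22]); the r=6 cylinder at (9, 13.5) contributes a regular 12-gon of circumradius 6 (perimeter = 2·12·6.000·sin(180°/12) = 37.27 mm); the cube at (5.5, 12) is not intersected at this z (z outside [22, 28]); the cube at (16, 3) does not reach this height (z outside [2, 7.5]); Merging all regions: only the r=6 cylinder at (9, 13.5) is present, so the union is just that shape — boundary = 37.27 mm. So its perimeter = 37.27 mm. Layer 3 (z = 0.96): the 26×8 cube contributes its full rectangle (perimeter 68.00 mm); the cylinder at (9, 13.5) is absent (z outside [13, 35]); the cube at (5.5, 12) is absent (z outside [22, 28]); the cube at (16, 3) does not reach this height (z outside [2, 7.5]); Combining (union): only the 26×8 cube is present, so the union is just that shape — boundary = 68.00 mm. So its perimeter = 68.00 mm. Layer 3 is larger (68.00 vs 37.27 mm).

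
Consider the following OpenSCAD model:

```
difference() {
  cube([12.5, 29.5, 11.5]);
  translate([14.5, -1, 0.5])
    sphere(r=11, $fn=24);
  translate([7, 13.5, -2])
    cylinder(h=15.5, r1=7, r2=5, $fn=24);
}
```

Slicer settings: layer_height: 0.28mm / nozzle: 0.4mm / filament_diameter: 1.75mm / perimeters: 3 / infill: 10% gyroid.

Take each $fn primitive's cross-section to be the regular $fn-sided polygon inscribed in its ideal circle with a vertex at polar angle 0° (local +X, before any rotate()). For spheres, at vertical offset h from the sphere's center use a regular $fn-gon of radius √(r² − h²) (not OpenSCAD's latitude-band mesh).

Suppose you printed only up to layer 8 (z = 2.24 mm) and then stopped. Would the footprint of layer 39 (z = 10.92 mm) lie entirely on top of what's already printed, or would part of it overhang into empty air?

Compare the two slices. At z = 2.24: the 12.5×29.5 cube contributes its full rectangle (area 368.75 mm²); the r=11 sphere at (14.5, -1) contributes a regular 24-gon of circumradius √(11²−1.74²) = 10.862 (area = (24/2)·10.862²·sin(360°/24) = 366.40 mm²); the cone at (7, 13.5) (r1=7→r2=5) has section circumradius 6.453 here — a regular 24-gon (area = (24/2)·6.453²·sin(360°/24) = 129.33 mm²); Taking the first minus the rest: starting from the 12.5×29.5 cube (368.75 mm²), the r=11 sphere at (14.5, -1) partially overlaps it — only the 61.35 mm² overlap (of its 366.40 mm²) is removed, clipping the outline; the cone at (7, 13.5) partially overlaps it — only the 122.08 mm² overlap (of its 129.33 mm²) is removed, clipping the outline — area = 185.32 mm². At z = 10.92: the cube (footprint 12.5×29.5) is included at this height (area 368.75 mm²); the r=11 sphere at (14.5, -1) contributes a regular 24-gon of circumradius √(11²−10.42²) = 3.525 (area = (24/2)·3.525²·sin(360°/24) = 38.59 mm²); the cone at (7, 13.5) (r1=7→r2=5) has section circumradius 5.333 here — a regular 24-gon (area = (24/2)·5.333²·sin(360°/24) = 88.33 mm²); Subtracting the remaining from the first: starting from the 12.5×29.5 cube (368.75 mm²), the r=11 sphere at (14.5, -1) partially overlaps it — only the 1.58 mm² overlap (of its 38.59 mm²) is removed, clipping the outline; the cone at (7, 13.5) lies wholly inside it (removes its full 88.33 mm² and its 33.41 mm outline becomes a hole wall) — area = 278.84 mm². Checking containment: at z = 10.92 the cross-section extends beyond the z = 2.24 cross-section by about 93.52 mm².

part overhangs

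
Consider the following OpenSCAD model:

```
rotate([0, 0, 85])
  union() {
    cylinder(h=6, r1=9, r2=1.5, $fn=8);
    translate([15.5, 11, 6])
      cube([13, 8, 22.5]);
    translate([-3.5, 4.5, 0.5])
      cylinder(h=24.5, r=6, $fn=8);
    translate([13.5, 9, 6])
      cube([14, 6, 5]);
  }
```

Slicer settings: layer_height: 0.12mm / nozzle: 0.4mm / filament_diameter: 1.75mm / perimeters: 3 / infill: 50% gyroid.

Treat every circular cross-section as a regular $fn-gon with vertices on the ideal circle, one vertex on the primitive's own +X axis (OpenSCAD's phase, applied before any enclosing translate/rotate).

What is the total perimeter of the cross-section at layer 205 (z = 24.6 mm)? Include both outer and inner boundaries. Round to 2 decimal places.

At z = 24.6 mm: the cone does not reach this height (z outside [0, 6]); the cube at (15.5, 11) is present — its section is the full 13×8 rectangle (perimeter 42.00 mm); the r=6 cylinder at (-3.5, 4.5) gives a regular 8-gon of circumradius 6 (constant along its height) (perimeter = 2·8·6.000·sin(180°/8) = 36.74 mm); the cube at (13.5, 9) is absent (z outside [6, 11]); Combining (union): the 2 present regions are separate (no shared area or edge), so areas and boundary lengths simply add and each stays a separate island — boundary = 78.74 mm; (whole slice rotated 85° about Z — lengths, areas and connectivity unchanged). Overall, the cross-section has 2 separate islands. Total boundary length (outer) = 78.74 mm.

78.74 mm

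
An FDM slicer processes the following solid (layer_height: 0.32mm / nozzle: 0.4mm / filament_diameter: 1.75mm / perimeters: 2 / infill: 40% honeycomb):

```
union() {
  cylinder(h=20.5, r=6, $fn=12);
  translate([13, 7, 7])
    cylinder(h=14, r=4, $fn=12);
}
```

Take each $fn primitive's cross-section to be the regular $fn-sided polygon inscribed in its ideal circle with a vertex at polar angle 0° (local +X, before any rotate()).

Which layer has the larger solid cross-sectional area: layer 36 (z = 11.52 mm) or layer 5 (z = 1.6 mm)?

layer 36 (z = 11.52 mm)

Layer 36 (z = 11.52): the r=6 cylinder contributes a regular 12-gon of circumradius 6 (area = (12/2)·6.000²·sin(360°/12) = 108.00 mm²); the r=4 cylinder at (13, 7) contributes a regular 12-gon of circumradius 4 (area = (12/2)·4.000²·sin(360°/12) = 48.00 mm²); Taking the union: the 2 present regions are separate (no shared area or edge), so areas and boundary lengths simply add and each stays a separate island — area = 156.00 mm². So its area = 156.00 mm². Layer 5 (z = 1.6): the r=6 cylinder contributes a regular 12-gon of circumradius 6 (area = (12/2)·6.000²·sin(360°/12) = 108.00 mm²); the cylinder at (13, 7) does not reach this height (z outside [7, 21]); Taking the union: only the r=6 cylinder is present, so the union is just that shape — area = 108.00 mm². So its area = 108.00 mm². Layer 36 is larger (156.00 vs 108.00 mm²).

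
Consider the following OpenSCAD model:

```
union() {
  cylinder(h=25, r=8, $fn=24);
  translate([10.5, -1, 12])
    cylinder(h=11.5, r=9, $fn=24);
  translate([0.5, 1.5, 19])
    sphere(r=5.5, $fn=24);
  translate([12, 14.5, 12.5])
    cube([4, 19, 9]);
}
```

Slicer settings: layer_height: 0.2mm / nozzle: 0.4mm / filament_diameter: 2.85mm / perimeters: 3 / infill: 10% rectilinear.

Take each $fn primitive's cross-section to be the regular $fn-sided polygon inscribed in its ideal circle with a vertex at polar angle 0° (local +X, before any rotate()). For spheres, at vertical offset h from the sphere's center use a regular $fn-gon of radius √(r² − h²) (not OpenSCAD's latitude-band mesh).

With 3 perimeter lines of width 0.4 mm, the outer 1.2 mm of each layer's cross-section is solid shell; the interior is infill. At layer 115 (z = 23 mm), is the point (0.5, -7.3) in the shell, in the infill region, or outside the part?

At z = 23 mm: the cylinder: section is a regular 24-gon, circumradius r=8; the r=9 cylinder at (10.5, -1) contributes a regular 24-gon of circumradius 9; the r=5.5 sphere at (0.5, 1.5) slices to a regular 24-gon of circumradius 3.775 (√(r²−h²) with h=4 from center); the cube at (12, 14.5) does not reach this height (z outside [12.5, 21.5]); Combining (union): the regions partially overlap (shared area 102.56 mm²), so overlapping operands fuse into one piece — 1 connected region. Overall, the cross-section is a single solid region. The nearest boundary edge runs (2.07, -7.73)→(-0.00, -8.00); distance from the point to it = 0.63 mm. The point is inside the cross-section, 0.63 mm from the nearest boundary — within the 1.2 mm shell band (3 × 0.4).

shell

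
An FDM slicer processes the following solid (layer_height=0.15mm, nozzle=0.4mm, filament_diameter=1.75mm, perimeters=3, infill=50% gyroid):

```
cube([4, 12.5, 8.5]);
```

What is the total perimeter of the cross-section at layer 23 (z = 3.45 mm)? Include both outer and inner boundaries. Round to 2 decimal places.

At z = 3.45 mm: the cube is present — its section is the full 4×12.5 rectangle (perimeter 33.00 mm). Overall, the cross-section is a single solid region. Total boundary length (outer) = 33.00 mm.

33.00 mm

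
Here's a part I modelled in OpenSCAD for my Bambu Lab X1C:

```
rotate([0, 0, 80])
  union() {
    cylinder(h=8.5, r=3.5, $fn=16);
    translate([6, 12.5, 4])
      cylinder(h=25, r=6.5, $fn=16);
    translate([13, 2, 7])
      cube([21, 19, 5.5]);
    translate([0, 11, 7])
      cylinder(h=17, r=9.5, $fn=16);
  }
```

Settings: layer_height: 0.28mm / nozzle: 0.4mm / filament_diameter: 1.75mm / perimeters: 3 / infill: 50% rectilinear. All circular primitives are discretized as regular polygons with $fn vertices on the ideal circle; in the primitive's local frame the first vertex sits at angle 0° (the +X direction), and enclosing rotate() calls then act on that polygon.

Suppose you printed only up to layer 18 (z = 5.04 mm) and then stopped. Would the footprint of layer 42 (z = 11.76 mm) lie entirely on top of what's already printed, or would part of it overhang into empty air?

part overhangs

Compare the two slices. At z = 5.04: the cylinder: section is a regular 16-gon, circumradius r=3.5 (area = (16/2)·3.500²·sin(360°/16) = 37.50 mm²); the r=6.5 cylinder at (6, 12.5) contributes a regular 16-gon of circumradius 6.5 (area = (16/2)·6.500²·sin(360°/16) = 129.35 mm²); the cube at (13, 2) is not intersected at this z (z outside [7, 12.5]); the cylinder at (0, 11) is absent (z outside [7, 24]); Combining (union): the 2 present regions are separate (no shared area or edge), so areas and boundary lengths simply add and each stays a separate island — area = 166.85 mm²; (whole slice rotated 80° about Z — lengths, areas and connectivity unchanged). At z = 11.76: the cylinder is not intersected at this z (z outside [0, 8.5]); the r=6.5 cylinder at (6, 12.5) gives a regular 16-gon of circumradius 6.5 (constant along its height) (area = (16/2)·6.500²·sin(360°/16) = 129.35 mm²); the cube at (13, 2) (footprint 21×19) is included at this height (area 399.00 mm²); the r=9.5 cylinder at (0, 11) gives a regular 16-gon of circumradius 9.5 (constant along its height) (area = (16/2)·9.500²·sin(360°/16) = 276.30 mm²); Combining (union): the regions partially overlap — summed areas 804.64 mm² minus the doubly-counted overlap 95.45 mm² gives 709.20 mm² — area = 709.20 mm²; (rotated 80° about Z; rotation is an isometry so areas/perimeters/island counts are preserved). Checking containment: at z = 11.76 the cross-section extends beyond the z = 5.04 cross-section by about 572.86 mm².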